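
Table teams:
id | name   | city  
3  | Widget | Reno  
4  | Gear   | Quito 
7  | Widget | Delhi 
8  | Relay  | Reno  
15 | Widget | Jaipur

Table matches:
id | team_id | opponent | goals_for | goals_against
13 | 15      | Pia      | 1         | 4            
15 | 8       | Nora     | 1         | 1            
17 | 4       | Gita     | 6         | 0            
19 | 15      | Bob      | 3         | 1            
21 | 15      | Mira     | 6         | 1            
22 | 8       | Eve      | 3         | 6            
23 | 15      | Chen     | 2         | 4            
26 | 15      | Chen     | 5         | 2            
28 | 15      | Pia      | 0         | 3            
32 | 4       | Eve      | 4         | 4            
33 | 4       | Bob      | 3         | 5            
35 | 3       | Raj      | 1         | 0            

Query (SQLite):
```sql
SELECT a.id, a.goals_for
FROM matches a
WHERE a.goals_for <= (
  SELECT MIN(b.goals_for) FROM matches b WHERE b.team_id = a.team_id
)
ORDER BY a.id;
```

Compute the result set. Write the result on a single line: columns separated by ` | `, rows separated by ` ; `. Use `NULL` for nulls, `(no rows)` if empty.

15 | 1 ; 28 | 0 ; 33 | 3 ; 35 | 1

For each matches row a, compute MIN(goals_for) over rows sharing a.team_id.
Keep row a if a.goals_for <= that per-group MIN.
  team_id=3: MIN(goals_for) = 1
  team_id=4: MIN(goals_for) = 3
  team_id=8: MIN(goals_for) = 1
  team_id=15: MIN(goals_for) = 0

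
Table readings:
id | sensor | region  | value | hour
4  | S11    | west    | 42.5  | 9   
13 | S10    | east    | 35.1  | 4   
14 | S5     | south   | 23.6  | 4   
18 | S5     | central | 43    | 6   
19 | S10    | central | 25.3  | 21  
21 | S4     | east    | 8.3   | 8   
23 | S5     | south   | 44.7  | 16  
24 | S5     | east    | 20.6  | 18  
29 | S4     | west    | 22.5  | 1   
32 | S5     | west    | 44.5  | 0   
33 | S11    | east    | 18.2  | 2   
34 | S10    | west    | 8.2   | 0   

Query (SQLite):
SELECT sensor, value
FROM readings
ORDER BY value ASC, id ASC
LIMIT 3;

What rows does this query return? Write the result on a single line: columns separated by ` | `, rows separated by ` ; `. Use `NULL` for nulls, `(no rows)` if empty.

S10 | 8.2 ; S4 | 8.3 ; S11 | 18.2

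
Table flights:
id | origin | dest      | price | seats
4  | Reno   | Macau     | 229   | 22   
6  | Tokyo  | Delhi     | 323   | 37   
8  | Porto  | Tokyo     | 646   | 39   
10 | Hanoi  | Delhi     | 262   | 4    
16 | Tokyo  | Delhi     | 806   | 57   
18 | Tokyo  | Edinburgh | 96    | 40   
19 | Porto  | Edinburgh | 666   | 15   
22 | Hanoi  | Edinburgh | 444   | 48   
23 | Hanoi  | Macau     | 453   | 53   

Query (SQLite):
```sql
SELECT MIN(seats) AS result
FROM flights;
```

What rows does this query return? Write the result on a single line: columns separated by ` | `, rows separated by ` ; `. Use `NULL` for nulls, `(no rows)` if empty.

All seats values: [22, 37, 39, 4, 57, 40, 15, 48, 53].
MIN of non-NULL values = 4.

4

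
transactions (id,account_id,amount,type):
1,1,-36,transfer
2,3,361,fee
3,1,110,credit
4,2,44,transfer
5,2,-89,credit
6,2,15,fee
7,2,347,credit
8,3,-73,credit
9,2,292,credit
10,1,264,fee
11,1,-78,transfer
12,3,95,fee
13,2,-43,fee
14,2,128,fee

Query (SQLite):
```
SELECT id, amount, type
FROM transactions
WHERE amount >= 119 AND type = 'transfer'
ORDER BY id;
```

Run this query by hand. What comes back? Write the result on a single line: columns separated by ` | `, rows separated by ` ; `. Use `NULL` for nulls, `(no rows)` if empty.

(no rows)

amount >= 119: ids {2, 7, 9, 10, 14}
type = 'transfer': ids {1, 4, 11}
Combine with AND.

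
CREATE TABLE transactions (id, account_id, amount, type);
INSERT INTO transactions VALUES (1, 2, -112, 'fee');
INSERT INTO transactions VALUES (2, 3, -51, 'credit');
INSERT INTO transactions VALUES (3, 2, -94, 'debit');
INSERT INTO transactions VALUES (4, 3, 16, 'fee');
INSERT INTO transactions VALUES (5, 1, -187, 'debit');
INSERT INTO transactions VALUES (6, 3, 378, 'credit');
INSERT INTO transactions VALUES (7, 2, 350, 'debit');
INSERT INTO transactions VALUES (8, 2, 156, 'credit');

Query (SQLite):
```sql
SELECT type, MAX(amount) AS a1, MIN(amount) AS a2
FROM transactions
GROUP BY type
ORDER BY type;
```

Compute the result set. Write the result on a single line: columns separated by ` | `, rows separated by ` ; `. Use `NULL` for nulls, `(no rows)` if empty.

credit | 378 | -51 ; debit | 350 | -187 ; fee | 16 | -112

Group transactions by type.
Per group compute: MAX(amount), MIN(amount).
  credit: ids {2, 6, 8} → MAX(amount)=378, MIN(amount)=-51
  debit: ids {3, 5, 7} → MAX(amount)=350, MIN(amount)=-187
  fee: ids {1, 4} → MAX(amount)=16, MIN(amount)=-112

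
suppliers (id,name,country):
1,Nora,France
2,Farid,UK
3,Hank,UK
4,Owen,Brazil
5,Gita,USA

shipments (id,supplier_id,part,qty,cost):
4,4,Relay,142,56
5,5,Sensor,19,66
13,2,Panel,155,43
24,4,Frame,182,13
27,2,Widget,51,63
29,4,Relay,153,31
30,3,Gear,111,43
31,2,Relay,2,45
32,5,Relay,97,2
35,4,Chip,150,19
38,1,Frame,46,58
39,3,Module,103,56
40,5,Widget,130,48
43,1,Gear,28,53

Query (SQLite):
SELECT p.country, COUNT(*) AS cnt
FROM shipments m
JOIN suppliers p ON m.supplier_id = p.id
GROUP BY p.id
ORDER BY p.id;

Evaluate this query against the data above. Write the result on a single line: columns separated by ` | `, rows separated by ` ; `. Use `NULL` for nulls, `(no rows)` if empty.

Join each shipments row to its suppliers via supplier_id.
Group joined rows by suppliers.id; compute COUNT(*) per group.
  1: ids {38, 43} → COUNT(*)=2
  2: ids {13, 27, 31} → COUNT(*)=3
  3: ids {30, 39} → COUNT(*)=2
  4: ids {4, 24, 29, 35} → COUNT(*)=4
  5: ids {5, 32, 40} → COUNT(*)=3

France | 2 ; UK | 3 ; UK | 2 ; Brazil | 4 ; USA | 3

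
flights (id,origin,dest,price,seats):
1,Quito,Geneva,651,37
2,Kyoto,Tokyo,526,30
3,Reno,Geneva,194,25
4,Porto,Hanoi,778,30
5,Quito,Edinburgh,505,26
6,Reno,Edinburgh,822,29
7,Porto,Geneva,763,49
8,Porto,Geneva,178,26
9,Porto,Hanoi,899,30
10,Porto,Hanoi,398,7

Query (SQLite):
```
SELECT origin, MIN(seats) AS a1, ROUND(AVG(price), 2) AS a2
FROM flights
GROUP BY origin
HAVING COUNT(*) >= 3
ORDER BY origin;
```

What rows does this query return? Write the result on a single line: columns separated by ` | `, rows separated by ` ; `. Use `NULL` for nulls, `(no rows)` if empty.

Porto | 7 | 603.2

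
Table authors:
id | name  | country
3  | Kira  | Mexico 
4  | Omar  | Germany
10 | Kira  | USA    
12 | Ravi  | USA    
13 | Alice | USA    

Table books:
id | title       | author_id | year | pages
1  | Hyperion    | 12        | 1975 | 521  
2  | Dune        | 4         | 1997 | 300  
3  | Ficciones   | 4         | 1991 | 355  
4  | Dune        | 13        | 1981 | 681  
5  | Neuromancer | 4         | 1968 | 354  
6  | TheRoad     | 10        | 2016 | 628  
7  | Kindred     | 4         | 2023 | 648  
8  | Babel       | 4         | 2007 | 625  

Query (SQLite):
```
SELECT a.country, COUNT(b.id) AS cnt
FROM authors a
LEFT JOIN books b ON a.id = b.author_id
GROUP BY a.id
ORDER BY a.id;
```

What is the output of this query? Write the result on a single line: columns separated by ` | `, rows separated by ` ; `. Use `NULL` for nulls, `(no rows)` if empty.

LEFT JOIN keeps every authors row; unmatched ones get NULL for books columns.
Group by authors.id and compute COUNT(b.id). COUNT(col) of an all-NULL group is 0.
  3: ids {—} → COUNT(b.id)=0
  4: ids {2, 3, 5, 7, 8} → COUNT(b.id)=5
  10: ids {6} → COUNT(b.id)=1
  12: ids {1} → COUNT(b.id)=1
  13: ids {4} → COUNT(b.id)=1

Mexico | 0 ; Germany | 5 ; USA | 1 ; USA | 1 ; USA | 1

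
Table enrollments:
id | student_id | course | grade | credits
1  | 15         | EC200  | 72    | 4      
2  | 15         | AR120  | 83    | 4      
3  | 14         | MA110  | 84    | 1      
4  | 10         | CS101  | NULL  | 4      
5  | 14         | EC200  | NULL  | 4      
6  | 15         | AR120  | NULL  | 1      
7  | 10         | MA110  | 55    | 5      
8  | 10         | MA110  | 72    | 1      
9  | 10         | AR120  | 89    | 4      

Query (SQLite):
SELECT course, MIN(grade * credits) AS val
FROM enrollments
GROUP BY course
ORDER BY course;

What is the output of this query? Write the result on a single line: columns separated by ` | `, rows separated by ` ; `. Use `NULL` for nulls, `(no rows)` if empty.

For each row compute grade * credits.
Group by course; take MIN of the expression per group.
  AR120: ids {2, 6, 9} → MIN(grade * credits)=332
  CS101: ids {4} → MIN(grade * credits)=NULL
  EC200: ids {1, 5} → MIN(grade * credits)=288
  MA110: ids {3, 7, 8} → MIN(grade * credits)=72

AR120 | 332 ; CS101 | NULL ; EC200 | 288 ; MA110 | 72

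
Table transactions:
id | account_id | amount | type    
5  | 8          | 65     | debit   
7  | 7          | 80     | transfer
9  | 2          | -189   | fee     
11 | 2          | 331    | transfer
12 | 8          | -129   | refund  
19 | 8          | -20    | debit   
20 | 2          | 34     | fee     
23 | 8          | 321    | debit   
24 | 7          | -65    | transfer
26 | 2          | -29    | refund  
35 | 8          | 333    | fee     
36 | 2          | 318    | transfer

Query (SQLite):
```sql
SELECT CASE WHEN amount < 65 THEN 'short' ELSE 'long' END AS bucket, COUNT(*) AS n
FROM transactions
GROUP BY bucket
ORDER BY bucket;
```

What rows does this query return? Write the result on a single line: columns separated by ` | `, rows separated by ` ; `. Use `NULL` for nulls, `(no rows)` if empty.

long | 6 ; short | 6

Bucket rows by amount < 65 → 'short' else 'long'; count each bucket.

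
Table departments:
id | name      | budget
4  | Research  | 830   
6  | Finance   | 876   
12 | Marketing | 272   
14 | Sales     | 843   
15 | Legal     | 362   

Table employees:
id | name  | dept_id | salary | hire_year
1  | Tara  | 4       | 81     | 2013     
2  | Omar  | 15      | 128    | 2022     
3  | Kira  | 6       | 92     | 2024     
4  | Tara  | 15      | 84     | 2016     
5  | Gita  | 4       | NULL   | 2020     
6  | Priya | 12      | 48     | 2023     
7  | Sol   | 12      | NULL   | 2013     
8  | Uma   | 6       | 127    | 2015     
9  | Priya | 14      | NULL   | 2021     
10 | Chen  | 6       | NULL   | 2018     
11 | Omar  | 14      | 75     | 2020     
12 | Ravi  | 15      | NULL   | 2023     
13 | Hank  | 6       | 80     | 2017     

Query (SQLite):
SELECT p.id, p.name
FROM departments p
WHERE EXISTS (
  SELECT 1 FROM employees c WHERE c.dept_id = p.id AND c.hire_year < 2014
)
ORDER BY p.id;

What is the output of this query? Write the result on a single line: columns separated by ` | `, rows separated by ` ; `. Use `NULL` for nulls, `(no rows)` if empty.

4 | Research ; 12 | Marketing

For each departments row, check whether any employees with matching dept_id has hire_year < 2014.
Keep rows where that is true.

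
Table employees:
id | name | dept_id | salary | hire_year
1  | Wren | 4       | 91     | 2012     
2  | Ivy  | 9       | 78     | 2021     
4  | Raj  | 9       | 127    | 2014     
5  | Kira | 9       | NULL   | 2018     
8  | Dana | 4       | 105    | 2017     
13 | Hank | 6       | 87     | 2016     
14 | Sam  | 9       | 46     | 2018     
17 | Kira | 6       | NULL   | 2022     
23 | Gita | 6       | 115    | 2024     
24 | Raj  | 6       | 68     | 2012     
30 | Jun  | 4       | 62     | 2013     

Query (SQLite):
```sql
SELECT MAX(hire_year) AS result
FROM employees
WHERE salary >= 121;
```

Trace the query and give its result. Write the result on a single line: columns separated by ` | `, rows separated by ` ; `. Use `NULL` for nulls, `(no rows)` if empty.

Rows where salary >= 121 → hire_year values: [2014].
MAX of non-NULL values = 2014.

2014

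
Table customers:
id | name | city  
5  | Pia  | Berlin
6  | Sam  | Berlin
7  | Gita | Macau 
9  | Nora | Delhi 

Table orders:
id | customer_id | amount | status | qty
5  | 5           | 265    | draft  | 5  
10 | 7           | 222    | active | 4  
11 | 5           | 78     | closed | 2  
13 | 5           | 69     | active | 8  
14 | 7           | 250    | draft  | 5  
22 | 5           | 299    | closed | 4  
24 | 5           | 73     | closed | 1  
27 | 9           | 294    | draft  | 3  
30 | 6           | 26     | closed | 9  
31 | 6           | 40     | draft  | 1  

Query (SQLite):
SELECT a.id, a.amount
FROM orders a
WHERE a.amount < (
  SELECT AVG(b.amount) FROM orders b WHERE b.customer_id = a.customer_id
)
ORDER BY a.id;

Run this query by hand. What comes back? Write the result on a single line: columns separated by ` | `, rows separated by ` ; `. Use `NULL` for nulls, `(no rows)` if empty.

For each orders row a, compute AVG(amount) over rows sharing a.customer_id.
Keep row a if a.amount < that per-group AVG.
  customer_id=5: AVG(amount) = 156.8
  customer_id=6: AVG(amount) = 33.0
  customer_id=7: AVG(amount) = 236.0
  customer_id=9: AVG(amount) = 294.0

10 | 222 ; 11 | 78 ; 13 | 69 ; 24 | 73 ; 30 | 26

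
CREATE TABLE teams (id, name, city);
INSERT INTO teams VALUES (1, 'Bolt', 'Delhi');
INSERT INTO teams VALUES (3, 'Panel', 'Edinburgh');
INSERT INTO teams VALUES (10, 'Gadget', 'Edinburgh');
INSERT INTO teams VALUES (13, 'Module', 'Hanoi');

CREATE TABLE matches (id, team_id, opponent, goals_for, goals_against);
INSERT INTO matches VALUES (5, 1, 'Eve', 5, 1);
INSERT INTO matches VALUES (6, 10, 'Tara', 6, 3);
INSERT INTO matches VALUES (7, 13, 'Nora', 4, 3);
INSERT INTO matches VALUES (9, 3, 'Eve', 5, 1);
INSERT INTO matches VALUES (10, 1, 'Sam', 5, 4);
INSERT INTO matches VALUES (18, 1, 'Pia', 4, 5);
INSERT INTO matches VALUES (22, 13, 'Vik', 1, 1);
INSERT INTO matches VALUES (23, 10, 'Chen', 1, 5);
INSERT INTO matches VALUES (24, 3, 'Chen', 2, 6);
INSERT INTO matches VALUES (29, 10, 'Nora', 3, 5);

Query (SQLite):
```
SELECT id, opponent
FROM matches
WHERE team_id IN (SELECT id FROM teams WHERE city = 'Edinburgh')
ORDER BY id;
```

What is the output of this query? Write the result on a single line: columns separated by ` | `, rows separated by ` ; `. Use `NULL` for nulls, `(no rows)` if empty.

6 | Tara ; 9 | Eve ; 23 | Chen ; 24 | Chen ; 29 | Nora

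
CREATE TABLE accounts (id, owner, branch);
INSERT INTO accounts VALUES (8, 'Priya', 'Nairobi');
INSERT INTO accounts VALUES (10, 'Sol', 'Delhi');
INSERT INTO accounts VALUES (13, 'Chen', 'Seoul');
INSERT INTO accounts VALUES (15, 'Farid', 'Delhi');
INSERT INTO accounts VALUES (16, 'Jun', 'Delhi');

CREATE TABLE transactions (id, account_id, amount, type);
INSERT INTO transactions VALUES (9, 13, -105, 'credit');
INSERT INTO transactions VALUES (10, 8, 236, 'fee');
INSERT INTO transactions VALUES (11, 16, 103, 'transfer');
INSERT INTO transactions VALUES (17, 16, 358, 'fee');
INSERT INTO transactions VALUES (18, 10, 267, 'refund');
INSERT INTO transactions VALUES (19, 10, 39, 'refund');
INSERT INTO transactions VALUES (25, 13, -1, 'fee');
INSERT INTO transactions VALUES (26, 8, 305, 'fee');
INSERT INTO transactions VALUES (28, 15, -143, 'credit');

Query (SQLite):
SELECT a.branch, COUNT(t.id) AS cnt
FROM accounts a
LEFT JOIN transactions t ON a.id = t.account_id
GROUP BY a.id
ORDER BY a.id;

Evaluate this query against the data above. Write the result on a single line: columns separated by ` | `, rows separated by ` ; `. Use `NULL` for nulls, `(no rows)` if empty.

LEFT JOIN keeps every accounts row; unmatched ones get NULL for transactions columns.
Group by accounts.id and compute COUNT(t.id). COUNT(col) of an all-NULL group is 0.
  8: ids {10, 26} → COUNT(t.id)=2
  10: ids {18, 19} → COUNT(t.id)=2
  13: ids {9, 25} → COUNT(t.id)=2
  15: ids {28} → COUNT(t.id)=1
  16: ids {11, 17} → COUNT(t.id)=2

Nairobi | 2 ; Delhi | 2 ; Seoul | 2 ; Delhi | 1 ; Delhi | 2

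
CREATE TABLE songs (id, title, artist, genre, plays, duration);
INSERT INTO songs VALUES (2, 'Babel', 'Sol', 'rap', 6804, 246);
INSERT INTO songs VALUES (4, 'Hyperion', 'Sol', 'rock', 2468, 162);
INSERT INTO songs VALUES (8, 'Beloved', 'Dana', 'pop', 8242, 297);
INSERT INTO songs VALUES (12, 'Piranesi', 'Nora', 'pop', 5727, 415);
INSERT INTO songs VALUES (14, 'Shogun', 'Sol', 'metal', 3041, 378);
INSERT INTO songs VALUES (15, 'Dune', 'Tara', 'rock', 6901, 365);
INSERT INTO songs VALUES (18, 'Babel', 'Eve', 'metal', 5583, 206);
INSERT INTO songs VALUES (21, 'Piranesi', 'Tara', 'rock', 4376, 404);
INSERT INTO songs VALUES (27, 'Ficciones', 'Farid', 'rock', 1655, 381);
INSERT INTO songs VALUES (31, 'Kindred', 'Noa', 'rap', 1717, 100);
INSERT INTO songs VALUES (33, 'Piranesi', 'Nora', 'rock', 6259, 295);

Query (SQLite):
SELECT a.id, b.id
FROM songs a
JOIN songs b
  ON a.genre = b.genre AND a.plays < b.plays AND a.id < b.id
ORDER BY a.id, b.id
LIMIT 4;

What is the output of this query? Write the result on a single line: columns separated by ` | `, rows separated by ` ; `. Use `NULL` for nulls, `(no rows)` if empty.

Pairs (a,b) with same genre, a.plays < b.plays, a.id < b.id.
genre groups: metal:{14,18} pop:{8,12} rap:{2,31} rock:{4,15,21,27,33}
Ordered by (a.id, b.id); first 4.

4 | 15 ; 4 | 21 ; 4 | 33 ; 14 | 18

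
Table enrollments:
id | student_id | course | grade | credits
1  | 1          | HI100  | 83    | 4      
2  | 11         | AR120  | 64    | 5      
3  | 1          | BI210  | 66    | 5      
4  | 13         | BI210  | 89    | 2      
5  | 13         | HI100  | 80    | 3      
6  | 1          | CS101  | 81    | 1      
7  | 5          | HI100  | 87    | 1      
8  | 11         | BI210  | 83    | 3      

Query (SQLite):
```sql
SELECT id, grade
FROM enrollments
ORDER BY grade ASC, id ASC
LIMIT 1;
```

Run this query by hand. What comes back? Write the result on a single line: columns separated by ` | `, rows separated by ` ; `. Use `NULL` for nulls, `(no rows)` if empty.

2 | 64

Sort by grade asc, tiebreak id asc: (64, id=2), (66, id=3), (80, id=5), (81, id=6) …. Take first 1.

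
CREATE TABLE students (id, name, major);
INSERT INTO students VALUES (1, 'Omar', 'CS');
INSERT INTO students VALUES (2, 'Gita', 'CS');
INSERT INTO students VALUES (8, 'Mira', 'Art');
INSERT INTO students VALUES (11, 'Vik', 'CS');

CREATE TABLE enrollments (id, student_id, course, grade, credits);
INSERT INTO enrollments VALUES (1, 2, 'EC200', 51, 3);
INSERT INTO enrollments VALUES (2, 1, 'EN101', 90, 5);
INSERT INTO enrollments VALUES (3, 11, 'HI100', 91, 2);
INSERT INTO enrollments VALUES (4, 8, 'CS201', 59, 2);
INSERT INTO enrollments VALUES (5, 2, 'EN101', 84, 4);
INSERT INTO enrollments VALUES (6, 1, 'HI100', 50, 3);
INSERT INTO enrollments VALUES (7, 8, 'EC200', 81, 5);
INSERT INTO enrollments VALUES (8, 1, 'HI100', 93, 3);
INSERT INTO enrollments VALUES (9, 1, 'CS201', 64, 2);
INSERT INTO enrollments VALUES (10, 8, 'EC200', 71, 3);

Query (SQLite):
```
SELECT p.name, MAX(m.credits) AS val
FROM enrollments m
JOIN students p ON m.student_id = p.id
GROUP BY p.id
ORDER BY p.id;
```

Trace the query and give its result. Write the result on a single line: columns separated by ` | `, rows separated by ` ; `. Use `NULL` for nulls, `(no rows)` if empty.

Join each enrollments row to its students via student_id.
Group joined rows by students.id; compute MAX(m.credits) per group.
  1: ids {2, 6, 8, 9} → MAX(m.credits)=5
  2: ids {1, 5} → MAX(m.credits)=4
  8: ids {4, 7, 10} → MAX(m.credits)=5
  11: ids {3} → MAX(m.credits)=2

Omar | 5 ; Gita | 4 ; Mira | 5 ; Vik | 2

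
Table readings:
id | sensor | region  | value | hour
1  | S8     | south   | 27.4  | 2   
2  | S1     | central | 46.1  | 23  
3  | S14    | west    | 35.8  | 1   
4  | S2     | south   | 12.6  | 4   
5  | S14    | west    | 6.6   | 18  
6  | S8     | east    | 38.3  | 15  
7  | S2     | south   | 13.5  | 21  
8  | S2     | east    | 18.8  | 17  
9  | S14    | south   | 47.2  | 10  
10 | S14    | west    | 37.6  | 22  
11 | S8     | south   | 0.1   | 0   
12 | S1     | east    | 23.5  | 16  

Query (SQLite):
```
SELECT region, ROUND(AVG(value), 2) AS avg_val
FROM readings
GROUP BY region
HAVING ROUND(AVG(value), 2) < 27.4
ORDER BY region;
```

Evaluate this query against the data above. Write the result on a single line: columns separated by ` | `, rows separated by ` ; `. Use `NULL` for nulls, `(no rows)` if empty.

Partition readings by region; compute ROUND(AVG(value), 2) within each group.
HAVING: keep groups where ROUND(AVG(value), 2) < 27.4.
  central: ids {2} → ROUND(AVG(value), 2)=46.1
  east: ids {6, 8, 12} → ROUND(AVG(value), 2)=26.87
  south: ids {1, 4, 7, 9, 11} → ROUND(AVG(value), 2)=20.16
  west: ids {3, 5, 10} → ROUND(AVG(value), 2)=26.67

east | 26.87 ; south | 20.16 ; west | 26.67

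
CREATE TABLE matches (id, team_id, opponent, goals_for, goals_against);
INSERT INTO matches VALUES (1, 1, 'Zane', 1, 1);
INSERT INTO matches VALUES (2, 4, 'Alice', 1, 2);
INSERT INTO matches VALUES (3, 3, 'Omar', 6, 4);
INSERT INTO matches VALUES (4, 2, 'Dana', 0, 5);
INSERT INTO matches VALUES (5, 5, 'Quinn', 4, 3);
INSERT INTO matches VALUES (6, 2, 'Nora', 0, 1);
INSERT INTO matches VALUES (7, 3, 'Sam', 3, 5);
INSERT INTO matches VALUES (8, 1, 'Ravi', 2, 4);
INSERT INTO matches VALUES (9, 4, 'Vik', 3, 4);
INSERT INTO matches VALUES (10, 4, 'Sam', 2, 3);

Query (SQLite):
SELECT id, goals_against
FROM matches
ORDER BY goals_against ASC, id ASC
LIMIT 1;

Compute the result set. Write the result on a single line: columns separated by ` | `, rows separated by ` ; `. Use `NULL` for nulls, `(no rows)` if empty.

1 | 1

Sort by goals_against asc, tiebreak id asc: (1, id=1), (1, id=6), (2, id=2), (3, id=5) …. Take first 1.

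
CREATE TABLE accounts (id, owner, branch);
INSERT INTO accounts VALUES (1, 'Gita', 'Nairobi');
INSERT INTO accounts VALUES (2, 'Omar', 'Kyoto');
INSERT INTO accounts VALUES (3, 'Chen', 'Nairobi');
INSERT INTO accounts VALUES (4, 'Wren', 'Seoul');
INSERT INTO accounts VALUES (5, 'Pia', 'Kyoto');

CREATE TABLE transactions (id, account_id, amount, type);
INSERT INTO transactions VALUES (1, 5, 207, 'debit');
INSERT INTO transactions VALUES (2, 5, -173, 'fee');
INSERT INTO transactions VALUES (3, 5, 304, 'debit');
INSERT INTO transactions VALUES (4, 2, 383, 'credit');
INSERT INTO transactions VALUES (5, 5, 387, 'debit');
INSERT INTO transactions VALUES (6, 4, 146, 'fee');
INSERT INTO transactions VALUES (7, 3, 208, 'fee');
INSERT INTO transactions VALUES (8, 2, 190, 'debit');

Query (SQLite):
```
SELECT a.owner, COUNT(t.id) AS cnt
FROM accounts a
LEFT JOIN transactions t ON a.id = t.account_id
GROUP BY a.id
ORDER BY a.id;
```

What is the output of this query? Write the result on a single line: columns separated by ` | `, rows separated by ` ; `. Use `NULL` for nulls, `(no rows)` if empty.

LEFT JOIN keeps every accounts row; unmatched ones get NULL for transactions columns.
Group by accounts.id and compute COUNT(t.id). COUNT(col) of an all-NULL group is 0.
  1: ids {—} → COUNT(t.id)=0
  2: ids {4, 8} → COUNT(t.id)=2
  3: ids {7} → COUNT(t.id)=1
  4: ids {6} → COUNT(t.id)=1
  5: ids {1, 2, 3, 5} → COUNT(t.id)=4

Gita | 0 ; Omar | 2 ; Chen | 1 ; Wren | 1 ; Pia | 4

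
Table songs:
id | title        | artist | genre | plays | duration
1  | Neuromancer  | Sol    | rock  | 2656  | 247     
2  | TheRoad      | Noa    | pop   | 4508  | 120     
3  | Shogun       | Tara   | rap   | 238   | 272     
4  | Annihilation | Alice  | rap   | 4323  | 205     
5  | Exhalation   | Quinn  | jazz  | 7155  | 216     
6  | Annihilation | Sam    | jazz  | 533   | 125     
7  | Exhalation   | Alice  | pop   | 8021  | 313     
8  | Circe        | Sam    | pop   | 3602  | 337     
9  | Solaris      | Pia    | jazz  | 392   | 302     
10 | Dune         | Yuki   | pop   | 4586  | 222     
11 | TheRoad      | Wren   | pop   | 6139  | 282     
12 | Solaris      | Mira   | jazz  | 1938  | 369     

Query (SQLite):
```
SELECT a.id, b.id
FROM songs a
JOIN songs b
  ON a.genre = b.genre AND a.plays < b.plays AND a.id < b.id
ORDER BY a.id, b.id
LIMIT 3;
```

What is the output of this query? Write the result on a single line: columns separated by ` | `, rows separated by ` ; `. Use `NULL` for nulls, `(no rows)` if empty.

2 | 7 ; 2 | 10 ; 2 | 11

Pairs (a,b) with same genre, a.plays < b.plays, a.id < b.id.
genre groups: jazz:{5,6,9,12} pop:{2,7,8,10,11} rap:{3,4} rock:{1}
Ordered by (a.id, b.id); first 3.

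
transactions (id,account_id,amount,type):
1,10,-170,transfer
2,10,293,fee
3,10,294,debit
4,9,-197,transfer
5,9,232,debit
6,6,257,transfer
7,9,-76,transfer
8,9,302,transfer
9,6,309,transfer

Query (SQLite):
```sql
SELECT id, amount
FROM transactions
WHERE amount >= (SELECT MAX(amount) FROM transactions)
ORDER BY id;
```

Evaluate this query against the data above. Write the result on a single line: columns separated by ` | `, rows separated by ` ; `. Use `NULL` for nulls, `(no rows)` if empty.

Scalar subquery: MAX(amount) over all transactions rows = 309.
Keep rows where amount >= that value.

9 | 309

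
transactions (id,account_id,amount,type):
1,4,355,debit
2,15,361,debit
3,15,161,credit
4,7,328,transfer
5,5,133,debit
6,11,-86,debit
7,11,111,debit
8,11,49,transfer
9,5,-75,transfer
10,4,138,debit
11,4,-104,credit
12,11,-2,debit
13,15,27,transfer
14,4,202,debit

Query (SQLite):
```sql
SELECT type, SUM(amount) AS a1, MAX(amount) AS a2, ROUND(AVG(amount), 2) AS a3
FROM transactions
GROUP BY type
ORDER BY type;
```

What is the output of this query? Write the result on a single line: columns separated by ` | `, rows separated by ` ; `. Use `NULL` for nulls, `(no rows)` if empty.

Group transactions by type.
Per group compute: SUM(amount), MAX(amount), ROUND(AVG(amount), 2).
  credit: ids {3, 11} → SUM(amount)=57, MAX(amount)=161, ROUND(AVG(amount), 2)=28.5
  debit: ids {1, 2, 5, 6, 7, 10, 12, 14} → SUM(amount)=1212, MAX(amount)=361, ROUND(AVG(amount), 2)=151.5
  transfer: ids {4, 8, 9, 13} → SUM(amount)=329, MAX(amount)=328, ROUND(AVG(amount), 2)=82.25

credit | 57 | 161 | 28.5 ; debit | 1212 | 361 | 151.5 ; transfer | 329 | 328 | 82.25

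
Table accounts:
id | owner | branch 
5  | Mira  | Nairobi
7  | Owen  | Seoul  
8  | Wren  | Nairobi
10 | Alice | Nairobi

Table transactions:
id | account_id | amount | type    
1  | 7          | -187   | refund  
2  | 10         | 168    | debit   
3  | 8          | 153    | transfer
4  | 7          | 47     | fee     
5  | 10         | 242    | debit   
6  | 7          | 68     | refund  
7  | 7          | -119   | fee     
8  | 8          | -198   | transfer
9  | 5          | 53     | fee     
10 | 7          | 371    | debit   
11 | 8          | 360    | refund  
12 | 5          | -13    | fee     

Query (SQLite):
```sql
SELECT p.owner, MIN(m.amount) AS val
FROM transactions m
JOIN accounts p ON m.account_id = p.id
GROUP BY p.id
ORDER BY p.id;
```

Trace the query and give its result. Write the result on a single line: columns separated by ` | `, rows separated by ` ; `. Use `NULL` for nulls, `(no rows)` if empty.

Mira | -13 ; Owen | -187 ; Wren | -198 ; Alice | 168

Join each transactions row to its accounts via account_id.
Group joined rows by accounts.id; compute MIN(m.amount) per group.
  5: ids {9, 12} → MIN(m.amount)=-13
  7: ids {1, 4, 6, 7, 10} → MIN(m.amount)=-187
  8: ids {3, 8, 11} → MIN(m.amount)=-198
  10: ids {2, 5} → MIN(m.amount)=168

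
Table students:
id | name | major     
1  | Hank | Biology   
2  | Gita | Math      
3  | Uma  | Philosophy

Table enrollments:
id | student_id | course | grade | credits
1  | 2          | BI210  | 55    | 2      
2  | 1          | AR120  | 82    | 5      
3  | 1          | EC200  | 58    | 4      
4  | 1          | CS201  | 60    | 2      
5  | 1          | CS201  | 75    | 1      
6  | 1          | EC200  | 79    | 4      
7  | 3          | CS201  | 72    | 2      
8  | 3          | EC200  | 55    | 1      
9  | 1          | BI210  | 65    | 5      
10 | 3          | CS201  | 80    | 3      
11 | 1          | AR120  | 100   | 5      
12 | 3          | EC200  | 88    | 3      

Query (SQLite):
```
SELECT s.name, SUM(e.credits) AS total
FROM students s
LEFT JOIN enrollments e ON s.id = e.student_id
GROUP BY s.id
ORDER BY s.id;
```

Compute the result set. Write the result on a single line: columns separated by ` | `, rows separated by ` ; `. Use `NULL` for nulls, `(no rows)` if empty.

LEFT JOIN keeps every students row; unmatched ones get NULL for enrollments columns.
Group by students.id and compute SUM(e.credits). SUM over an all-NULL group is NULL.
  1: ids {2, 3, 4, 5, 6, 9, 11} → SUM(e.credits)=26
  2: ids {1} → SUM(e.credits)=2
  3: ids {7, 8, 10, 12} → SUM(e.credits)=9

Hank | 26 ; Gita | 2 ; Uma | 9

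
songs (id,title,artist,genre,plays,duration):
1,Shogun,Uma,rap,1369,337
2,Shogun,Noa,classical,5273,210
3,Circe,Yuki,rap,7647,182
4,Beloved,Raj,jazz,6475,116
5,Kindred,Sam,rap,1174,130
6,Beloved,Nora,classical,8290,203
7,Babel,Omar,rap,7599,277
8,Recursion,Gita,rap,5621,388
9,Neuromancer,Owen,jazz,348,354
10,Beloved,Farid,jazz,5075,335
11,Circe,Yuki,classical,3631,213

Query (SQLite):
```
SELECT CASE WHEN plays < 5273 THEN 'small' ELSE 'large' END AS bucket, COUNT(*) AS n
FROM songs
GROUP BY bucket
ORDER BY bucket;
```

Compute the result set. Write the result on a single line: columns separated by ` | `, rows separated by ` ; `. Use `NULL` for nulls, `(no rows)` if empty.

large | 6 ; small | 5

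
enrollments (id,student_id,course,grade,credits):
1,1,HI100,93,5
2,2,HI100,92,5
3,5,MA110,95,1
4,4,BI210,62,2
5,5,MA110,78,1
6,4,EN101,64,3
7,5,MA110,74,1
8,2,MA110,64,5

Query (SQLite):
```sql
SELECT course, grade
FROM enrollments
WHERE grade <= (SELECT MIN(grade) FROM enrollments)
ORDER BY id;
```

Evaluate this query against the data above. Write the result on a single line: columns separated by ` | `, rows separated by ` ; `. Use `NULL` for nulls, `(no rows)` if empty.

BI210 | 62

Scalar subquery: MIN(grade) over all enrollments rows = 62.
Keep rows where grade <= that value.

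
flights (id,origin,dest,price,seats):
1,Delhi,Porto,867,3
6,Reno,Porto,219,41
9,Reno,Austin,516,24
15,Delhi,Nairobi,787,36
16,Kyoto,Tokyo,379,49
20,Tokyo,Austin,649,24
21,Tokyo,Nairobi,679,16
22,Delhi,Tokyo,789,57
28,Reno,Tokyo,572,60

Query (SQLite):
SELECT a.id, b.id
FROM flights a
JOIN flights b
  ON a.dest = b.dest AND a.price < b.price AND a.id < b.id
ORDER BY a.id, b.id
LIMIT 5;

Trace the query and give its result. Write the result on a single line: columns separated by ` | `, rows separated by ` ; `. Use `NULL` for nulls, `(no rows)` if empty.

9 | 20 ; 16 | 22 ; 16 | 28

Pairs (a,b) with same dest, a.price < b.price, a.id < b.id.
dest groups: Austin:{9,20} Nairobi:{15,21} Porto:{1,6} Tokyo:{16,22,28}
Ordered by (a.id, b.id); first 5.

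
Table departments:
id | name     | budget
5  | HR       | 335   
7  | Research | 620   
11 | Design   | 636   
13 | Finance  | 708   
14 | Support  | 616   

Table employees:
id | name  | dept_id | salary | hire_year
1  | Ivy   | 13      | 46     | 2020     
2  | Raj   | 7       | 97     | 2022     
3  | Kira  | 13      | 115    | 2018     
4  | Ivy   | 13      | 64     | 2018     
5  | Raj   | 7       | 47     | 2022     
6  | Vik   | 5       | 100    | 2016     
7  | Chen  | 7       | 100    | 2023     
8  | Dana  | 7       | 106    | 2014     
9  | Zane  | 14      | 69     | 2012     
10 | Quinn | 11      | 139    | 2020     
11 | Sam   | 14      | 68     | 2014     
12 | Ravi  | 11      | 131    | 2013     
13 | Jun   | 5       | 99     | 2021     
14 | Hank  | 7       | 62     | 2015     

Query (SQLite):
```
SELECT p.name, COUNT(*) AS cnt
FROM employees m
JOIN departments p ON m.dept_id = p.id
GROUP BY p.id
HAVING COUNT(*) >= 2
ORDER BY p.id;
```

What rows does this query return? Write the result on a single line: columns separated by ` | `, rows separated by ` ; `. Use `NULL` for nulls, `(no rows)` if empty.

Join each employees row to its departments via dept_id.
Group joined rows by departments.id; compute COUNT(*) per group.
HAVING: keep groups with count ≥ 2.
  5: ids {6, 13} → COUNT(*)=2
  7: ids {2, 5, 7, 8, 14} → COUNT(*)=5
  11: ids {10, 12} → COUNT(*)=2
  13: ids {1, 3, 4} → COUNT(*)=3
  14: ids {9, 11} → COUNT(*)=2

HR | 2 ; Research | 5 ; Design | 2 ; Finance | 3 ; Support | 2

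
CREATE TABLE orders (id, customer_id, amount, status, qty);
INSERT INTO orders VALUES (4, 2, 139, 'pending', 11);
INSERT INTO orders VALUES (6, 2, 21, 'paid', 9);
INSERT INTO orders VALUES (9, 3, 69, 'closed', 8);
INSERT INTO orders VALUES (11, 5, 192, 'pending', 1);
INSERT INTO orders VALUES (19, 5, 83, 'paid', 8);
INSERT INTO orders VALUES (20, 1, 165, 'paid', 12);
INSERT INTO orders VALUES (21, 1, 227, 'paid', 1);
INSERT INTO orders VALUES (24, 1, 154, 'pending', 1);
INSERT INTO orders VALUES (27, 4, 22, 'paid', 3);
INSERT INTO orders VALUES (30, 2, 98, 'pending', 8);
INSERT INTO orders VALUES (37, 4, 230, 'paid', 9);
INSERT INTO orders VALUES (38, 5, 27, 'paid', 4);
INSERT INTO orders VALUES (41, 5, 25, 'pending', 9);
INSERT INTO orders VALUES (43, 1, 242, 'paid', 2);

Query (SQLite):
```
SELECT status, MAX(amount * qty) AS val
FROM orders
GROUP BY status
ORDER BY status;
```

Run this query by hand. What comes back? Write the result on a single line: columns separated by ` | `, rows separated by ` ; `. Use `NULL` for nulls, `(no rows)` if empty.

closed | 552 ; paid | 2070 ; pending | 1529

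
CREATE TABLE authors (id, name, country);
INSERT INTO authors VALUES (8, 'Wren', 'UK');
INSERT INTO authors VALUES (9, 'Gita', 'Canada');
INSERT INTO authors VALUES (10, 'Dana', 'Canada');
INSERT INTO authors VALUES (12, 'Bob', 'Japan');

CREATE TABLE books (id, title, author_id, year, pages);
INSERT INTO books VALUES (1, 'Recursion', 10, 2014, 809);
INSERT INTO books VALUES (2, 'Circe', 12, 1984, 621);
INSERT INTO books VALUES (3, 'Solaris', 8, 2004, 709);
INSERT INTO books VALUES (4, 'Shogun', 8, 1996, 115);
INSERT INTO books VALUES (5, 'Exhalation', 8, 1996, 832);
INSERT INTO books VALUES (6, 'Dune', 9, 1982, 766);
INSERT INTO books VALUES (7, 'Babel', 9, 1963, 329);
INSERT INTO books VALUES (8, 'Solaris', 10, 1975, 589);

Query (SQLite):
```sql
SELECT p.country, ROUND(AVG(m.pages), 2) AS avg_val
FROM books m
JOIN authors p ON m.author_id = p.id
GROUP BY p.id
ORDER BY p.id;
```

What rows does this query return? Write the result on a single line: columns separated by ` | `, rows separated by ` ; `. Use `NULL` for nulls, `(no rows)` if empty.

Join each books row to its authors via author_id.
Group joined rows by authors.id; compute ROUND(AVG(m.pages), 2) per group.
  8: ids {3, 4, 5} → ROUND(AVG(m.pages), 2)=552
  9: ids {6, 7} → ROUND(AVG(m.pages), 2)=547.5
  10: ids {1, 8} → ROUND(AVG(m.pages), 2)=699
  12: ids {2} → ROUND(AVG(m.pages), 2)=621

UK | 552 ; Canada | 547.5 ; Canada | 699 ; Japan | 621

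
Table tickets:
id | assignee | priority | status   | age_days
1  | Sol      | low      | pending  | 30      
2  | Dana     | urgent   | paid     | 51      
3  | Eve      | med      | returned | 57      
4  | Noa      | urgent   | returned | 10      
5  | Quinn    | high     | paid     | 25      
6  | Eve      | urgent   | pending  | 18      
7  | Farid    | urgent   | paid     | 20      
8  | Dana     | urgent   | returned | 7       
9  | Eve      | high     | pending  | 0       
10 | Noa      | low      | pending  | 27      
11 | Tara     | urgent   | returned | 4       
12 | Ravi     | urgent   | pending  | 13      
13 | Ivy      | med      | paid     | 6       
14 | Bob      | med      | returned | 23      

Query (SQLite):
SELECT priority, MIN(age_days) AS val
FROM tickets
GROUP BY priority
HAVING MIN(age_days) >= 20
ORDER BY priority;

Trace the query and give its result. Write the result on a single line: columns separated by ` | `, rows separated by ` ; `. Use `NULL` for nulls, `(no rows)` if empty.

low | 27

Partition tickets by priority; compute MIN(age_days) within each group.
HAVING: keep groups where MIN(age_days) >= 20.
  high: ids {5, 9} → MIN(age_days)=0
  low: ids {1, 10} → MIN(age_days)=27
  med: ids {3, 13, 14} → MIN(age_days)=6
  urgent: ids {2, 4, 6, 7, 8, 11, 12} → MIN(age_days)=4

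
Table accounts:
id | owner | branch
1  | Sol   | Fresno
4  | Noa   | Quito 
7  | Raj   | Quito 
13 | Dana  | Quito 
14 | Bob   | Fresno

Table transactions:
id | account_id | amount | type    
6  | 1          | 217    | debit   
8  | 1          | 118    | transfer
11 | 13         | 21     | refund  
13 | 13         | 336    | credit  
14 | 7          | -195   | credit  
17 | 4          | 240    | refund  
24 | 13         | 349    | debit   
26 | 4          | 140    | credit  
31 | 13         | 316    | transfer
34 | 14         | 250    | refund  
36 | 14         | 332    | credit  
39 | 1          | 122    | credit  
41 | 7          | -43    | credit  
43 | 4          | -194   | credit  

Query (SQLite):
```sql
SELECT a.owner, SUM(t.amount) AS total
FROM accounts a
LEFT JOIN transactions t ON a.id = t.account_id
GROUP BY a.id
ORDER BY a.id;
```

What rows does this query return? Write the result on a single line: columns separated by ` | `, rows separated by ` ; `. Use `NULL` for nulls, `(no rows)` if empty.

Sol | 457 ; Noa | 186 ; Raj | -238 ; Dana | 1022 ; Bob | 582

LEFT JOIN keeps every accounts row; unmatched ones get NULL for transactions columns.
Group by accounts.id and compute SUM(t.amount). SUM over an all-NULL group is NULL.
  1: ids {6, 8, 39} → SUM(t.amount)=457
  4: ids {17, 26, 43} → SUM(t.amount)=186
  7: ids {14, 41} → SUM(t.amount)=-238
  13: ids {11, 13, 24, 31} → SUM(t.amount)=1022
  14: ids {34, 36} → SUM(t.amount)=582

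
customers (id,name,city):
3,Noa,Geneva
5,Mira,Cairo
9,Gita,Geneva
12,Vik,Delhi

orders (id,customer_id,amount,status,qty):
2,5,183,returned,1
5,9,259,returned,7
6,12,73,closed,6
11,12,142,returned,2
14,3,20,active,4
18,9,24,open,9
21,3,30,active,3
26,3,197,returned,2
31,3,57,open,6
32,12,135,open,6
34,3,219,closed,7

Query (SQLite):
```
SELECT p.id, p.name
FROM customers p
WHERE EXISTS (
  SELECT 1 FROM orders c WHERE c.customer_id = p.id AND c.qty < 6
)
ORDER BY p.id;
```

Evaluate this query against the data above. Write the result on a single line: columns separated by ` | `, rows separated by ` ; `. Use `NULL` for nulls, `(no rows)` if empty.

For each customers row, check whether any orders with matching customer_id has qty < 6.
Keep rows where that is true.

3 | Noa ; 5 | Mira ; 12 | Vik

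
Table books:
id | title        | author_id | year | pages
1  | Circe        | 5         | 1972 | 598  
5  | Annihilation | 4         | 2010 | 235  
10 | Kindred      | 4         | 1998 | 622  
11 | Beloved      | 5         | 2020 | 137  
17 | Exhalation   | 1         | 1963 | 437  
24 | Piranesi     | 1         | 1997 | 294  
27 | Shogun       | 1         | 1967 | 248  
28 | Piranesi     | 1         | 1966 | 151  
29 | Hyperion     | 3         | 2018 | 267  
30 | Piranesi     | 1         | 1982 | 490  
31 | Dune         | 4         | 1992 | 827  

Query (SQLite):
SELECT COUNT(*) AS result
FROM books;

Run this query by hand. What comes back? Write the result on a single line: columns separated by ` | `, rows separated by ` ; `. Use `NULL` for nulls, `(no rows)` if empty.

11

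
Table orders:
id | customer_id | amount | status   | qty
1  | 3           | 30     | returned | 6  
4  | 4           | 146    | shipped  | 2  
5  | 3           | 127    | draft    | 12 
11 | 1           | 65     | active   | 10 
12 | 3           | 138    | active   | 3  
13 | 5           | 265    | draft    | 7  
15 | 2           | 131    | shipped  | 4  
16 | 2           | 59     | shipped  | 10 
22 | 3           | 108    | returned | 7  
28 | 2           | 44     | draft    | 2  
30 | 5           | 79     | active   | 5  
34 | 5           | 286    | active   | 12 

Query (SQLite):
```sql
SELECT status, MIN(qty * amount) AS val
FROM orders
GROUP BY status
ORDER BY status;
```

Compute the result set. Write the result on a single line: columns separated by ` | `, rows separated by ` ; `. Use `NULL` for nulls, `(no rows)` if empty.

active | 395 ; draft | 88 ; returned | 180 ; shipped | 292

For each row compute qty * amount.
Group by status; take MIN of the expression per group.
  active: ids {11, 12, 30, 34} → MIN(qty * amount)=395
  draft: ids {5, 13, 28} → MIN(qty * amount)=88
  returned: ids {1, 22} → MIN(qty * amount)=180
  shipped: ids {4, 15, 16} → MIN(qty * amount)=292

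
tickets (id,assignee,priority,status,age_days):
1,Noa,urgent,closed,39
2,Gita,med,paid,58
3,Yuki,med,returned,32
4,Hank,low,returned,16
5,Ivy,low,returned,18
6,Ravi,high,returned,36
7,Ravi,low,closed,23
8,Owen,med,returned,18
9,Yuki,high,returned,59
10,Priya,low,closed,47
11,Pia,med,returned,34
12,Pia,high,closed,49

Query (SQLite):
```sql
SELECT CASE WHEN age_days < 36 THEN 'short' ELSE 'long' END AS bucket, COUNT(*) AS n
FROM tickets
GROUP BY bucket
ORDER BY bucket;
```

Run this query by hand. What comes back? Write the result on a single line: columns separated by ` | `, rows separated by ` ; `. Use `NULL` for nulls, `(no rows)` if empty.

long | 6 ; short | 6

Bucket rows by age_days < 36 → 'short' else 'long'; count each bucket.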